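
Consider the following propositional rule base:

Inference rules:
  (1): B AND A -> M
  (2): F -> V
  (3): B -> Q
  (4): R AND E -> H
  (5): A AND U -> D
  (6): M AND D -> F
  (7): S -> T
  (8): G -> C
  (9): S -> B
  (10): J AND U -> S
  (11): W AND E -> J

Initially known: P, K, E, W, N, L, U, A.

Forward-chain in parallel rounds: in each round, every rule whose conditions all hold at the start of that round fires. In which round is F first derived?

5

[1] (5) [A AND U -> D]; (11) [W AND E -> J]. ⇒ new: D, J.
[2] (10) [J AND U -> S]. ⇒ new: S.
[3] (7) [S -> T]; (9) [S -> B]. ⇒ new: T, B.
[4] (1) [B AND A -> M]; (3) [B -> Q]. ⇒ new: M, Q.
[5] (6) [M AND D -> F]. ⇒ new: F.
F first appears in round 5.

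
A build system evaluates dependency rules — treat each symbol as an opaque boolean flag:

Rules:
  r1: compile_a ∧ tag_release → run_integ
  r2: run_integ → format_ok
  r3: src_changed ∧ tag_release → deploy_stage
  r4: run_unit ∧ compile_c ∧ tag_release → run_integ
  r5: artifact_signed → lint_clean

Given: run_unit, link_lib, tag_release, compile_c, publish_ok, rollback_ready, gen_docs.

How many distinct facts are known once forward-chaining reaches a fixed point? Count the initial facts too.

9

Round 1 fires r4, giving run_integ.
Round 2 fires r2, giving format_ok.
Closure: {compile_c, format_ok, gen_docs, link_lib, publish_ok, rollback_ready, run_integ, run_unit, tag_release} — 9 facts.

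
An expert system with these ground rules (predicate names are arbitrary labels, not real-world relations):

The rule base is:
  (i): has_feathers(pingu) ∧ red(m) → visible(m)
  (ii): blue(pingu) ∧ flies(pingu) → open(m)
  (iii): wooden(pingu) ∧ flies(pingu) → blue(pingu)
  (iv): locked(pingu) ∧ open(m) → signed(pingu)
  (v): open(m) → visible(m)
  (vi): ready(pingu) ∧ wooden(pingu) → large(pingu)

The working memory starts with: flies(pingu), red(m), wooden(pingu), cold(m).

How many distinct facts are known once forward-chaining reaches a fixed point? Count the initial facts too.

7

Round 1: (iii) [wooden(pingu) ∧ flies(pingu) → blue(pingu)]. Adds blue(pingu).
Round 2: (ii) [blue(pingu) ∧ flies(pingu) → open(m)]. Adds open(m).
Round 3: (v) [open(m) → visible(m)]. Adds visible(m).
Closure: {blue(pingu), cold(m), flies(pingu), open(m), red(m), visible(m), wooden(pingu)} — 7 facts.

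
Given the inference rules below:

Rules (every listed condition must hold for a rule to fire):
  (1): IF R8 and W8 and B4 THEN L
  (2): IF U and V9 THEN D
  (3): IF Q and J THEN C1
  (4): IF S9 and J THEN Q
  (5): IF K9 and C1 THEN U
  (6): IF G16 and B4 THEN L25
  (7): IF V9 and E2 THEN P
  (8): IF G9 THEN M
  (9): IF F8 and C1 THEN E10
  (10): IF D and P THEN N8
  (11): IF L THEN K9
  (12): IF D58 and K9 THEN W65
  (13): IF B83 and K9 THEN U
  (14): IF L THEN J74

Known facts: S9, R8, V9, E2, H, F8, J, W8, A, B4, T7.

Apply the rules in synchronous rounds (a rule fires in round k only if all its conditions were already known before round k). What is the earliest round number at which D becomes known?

4

Round 1: (1) [IF R8 and W8 and B4 THEN L]; (4) [IF S9 and J THEN Q]; (7) [IF V9 and E2 THEN P]. Adds L, Q, P.
Round 2: (3) [IF Q and J THEN C1]; (11) [IF L THEN K9]; (14) [IF L THEN J74]. Adds C1, K9, J74.
Round 3: (5) [IF K9 and C1 THEN U]; (9) [IF F8 and C1 THEN E10]. Adds U, E10.
Round 4: (2) [IF U and V9 THEN D]. Adds D.
D first appears in round 4.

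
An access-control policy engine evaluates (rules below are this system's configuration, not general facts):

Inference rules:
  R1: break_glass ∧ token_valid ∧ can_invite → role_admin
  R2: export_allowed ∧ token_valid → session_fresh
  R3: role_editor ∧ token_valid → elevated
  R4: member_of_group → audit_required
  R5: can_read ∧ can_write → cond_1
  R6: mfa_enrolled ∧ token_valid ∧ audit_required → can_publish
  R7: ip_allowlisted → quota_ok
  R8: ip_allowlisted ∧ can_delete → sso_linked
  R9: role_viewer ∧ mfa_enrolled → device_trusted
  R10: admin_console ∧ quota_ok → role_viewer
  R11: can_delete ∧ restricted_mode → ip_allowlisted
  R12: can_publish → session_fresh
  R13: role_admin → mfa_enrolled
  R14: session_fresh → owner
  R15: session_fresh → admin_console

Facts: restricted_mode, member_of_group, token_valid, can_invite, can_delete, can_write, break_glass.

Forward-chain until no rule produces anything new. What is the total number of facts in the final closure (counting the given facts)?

Round 1: R1 [break_glass ∧ token_valid ∧ can_invite → role_admin]; R4 [member_of_group → audit_required]; R11 [can_delete ∧ restricted_mode → ip_allowlisted]. Adds role_admin, audit_required, ip_allowlisted.
Round 2: R7 [ip_allowlisted → quota_ok]; R8 [ip_allowlisted ∧ can_delete → sso_linked]; R13 [role_admin → mfa_enrolled]. Adds quota_ok, sso_linked, mfa_enrolled.
Round 3: R6 [mfa_enrolled ∧ token_valid ∧ audit_required → can_publish]. Adds can_publish.
Round 4: R12 [can_publish → session_fresh]. Adds session_fresh.
Round 5: R14 [session_fresh → owner]; R15 [session_fresh → admin_console]. Adds owner, admin_console.
Round 6: R10 [admin_console ∧ quota_ok → role_viewer]. Adds role_viewer.
Round 7: R9 [role_viewer ∧ mfa_enrolled → device_trusted]. Adds device_trusted.
Closure: {admin_console, audit_required, break_glass, can_delete, can_invite, can_publish, can_write, device_trusted, ip_allowlisted, member_of_group, mfa_enrolled, owner, quota_ok, restricted_mode, role_admin, role_viewer, session_fresh, sso_linked, token_valid} — 19 facts.

19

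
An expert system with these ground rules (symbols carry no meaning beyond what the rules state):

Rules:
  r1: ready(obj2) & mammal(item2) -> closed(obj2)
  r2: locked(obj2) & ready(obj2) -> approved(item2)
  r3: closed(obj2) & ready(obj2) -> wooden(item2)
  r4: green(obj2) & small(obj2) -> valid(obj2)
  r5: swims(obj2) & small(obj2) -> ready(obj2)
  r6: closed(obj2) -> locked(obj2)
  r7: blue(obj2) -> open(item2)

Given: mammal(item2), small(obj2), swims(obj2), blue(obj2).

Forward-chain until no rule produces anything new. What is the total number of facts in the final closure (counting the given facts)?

Round 1 — r5, r7, derive ready(obj2), open(item2).
Round 2 — r1, derive closed(obj2).
Round 3 — r3, r6, derive wooden(item2), locked(obj2).
Round 4 — r2, derive approved(item2).
Closure: {approved(item2), blue(obj2), closed(obj2), locked(obj2), mammal(item2), open(item2), ready(obj2), small(obj2), swims(obj2), wooden(item2)} — 10 facts.

10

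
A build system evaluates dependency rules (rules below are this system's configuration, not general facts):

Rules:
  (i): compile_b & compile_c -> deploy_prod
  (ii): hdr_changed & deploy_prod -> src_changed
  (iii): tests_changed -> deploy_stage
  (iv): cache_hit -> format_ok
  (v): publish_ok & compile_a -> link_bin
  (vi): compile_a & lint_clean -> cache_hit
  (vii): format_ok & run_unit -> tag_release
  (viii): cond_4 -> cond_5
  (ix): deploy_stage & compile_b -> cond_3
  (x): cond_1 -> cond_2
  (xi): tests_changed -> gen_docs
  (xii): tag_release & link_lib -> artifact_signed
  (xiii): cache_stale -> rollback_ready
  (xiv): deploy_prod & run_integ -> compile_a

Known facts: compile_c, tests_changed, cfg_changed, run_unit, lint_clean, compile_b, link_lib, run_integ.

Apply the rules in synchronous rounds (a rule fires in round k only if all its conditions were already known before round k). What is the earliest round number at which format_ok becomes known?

Round 1 — (i), (iii), (xi), derive deploy_prod, deploy_stage, gen_docs.
Round 2 — (ix), (xiv), derive cond_3, compile_a.
Round 3 — (vi), derive cache_hit.
Round 4 — (iv), derive format_ok.
format_ok first appears in round 4.

4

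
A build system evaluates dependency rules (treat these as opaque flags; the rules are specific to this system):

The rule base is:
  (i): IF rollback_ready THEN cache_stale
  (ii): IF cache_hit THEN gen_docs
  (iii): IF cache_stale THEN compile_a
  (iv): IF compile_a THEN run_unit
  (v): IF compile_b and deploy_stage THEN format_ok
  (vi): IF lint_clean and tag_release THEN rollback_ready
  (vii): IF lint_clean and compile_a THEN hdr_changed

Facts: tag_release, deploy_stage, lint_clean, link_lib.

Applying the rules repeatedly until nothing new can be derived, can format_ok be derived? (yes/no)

no

Round 1: (vi) [IF lint_clean and tag_release THEN rollback_ready]. New: rollback_ready.
Round 2: (i) [IF rollback_ready THEN cache_stale]. New: cache_stale.
Round 3: (iii) [IF cache_stale THEN compile_a]. New: compile_a.
Round 4: (iv) [IF compile_a THEN run_unit]; (vii) [IF lint_clean and compile_a THEN hdr_changed]. New: run_unit, hdr_changed.
Fixed point reached. format_ok is concluded only by (v); (v) needs compile_b (never derived).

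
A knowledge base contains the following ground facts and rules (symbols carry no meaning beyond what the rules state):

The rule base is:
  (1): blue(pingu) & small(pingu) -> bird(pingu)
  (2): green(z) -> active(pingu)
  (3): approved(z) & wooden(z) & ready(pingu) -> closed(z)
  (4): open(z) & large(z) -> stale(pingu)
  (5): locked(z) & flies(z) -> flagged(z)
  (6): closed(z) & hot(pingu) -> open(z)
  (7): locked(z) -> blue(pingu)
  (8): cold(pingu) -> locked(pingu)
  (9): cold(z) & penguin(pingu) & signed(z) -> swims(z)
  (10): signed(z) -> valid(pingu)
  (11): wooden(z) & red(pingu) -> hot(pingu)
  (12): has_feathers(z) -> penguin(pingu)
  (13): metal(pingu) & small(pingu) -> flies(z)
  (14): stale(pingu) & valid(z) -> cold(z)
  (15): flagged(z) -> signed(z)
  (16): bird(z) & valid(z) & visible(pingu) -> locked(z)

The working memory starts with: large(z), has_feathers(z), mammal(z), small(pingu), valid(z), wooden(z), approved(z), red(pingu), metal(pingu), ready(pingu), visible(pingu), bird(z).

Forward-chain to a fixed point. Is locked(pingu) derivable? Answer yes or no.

[1] (3) [approved(z) & wooden(z) & ready(pingu) -> closed(z)]; (11) [wooden(z) & red(pingu) -> hot(pingu)]; (12) [has_feathers(z) -> penguin(pingu)]; (13) [metal(pingu) & small(pingu) -> flies(z)]; (16) [bird(z) & valid(z) & visible(pingu) -> locked(z)]. ⇒ new: closed(z), hot(pingu), penguin(pingu), flies(z), locked(z).
[2] (5) [locked(z) & flies(z) -> flagged(z)]; (6) [closed(z) & hot(pingu) -> open(z)]; (7) [locked(z) -> blue(pingu)]. ⇒ new: flagged(z), open(z), blue(pingu).
[3] (1) [blue(pingu) & small(pingu) -> bird(pingu)]; (4) [open(z) & large(z) -> stale(pingu)]; (15) [flagged(z) -> signed(z)]. ⇒ new: bird(pingu), stale(pingu), signed(z).
[4] (10) [signed(z) -> valid(pingu)]; (14) [stale(pingu) & valid(z) -> cold(z)]. ⇒ new: valid(pingu), cold(z).
[5] (9) [cold(z) & penguin(pingu) & signed(z) -> swims(z)]. ⇒ new: swims(z).
Fixed point reached. locked(pingu) is concluded only by (8); (8) needs cold(pingu) (never derived).

no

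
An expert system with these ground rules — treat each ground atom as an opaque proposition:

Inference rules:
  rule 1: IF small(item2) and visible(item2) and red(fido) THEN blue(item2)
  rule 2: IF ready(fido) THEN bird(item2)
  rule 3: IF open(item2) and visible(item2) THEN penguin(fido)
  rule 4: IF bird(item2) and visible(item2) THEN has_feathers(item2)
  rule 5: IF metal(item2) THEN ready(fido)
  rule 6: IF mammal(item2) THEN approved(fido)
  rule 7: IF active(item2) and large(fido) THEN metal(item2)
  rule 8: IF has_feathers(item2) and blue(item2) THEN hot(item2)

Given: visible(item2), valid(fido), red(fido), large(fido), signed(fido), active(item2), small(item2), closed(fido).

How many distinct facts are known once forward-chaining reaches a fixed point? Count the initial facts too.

Round 1 — rule 1, rule 7, derive blue(item2), metal(item2).
Round 2 — rule 5, derive ready(fido).
Round 3 — rule 2, derive bird(item2).
Round 4 — rule 4, derive has_feathers(item2).
Round 5 — rule 8, derive hot(item2).
Closure: {active(item2), bird(item2), blue(item2), closed(fido), has_feathers(item2), hot(item2), large(fido), metal(item2), ready(fido), red(fido), signed(fido), small(item2), valid(fido), visible(item2)} — 14 facts.

14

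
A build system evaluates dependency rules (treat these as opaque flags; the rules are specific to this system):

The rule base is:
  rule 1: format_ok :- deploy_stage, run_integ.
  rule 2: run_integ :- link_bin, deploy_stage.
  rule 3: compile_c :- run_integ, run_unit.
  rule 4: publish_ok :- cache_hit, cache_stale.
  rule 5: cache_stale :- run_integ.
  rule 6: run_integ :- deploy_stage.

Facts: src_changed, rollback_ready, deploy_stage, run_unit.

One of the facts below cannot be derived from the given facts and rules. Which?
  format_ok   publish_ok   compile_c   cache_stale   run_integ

Round 1 — rule 6, derive run_integ.
Round 2 — rule 1, rule 3, rule 5, derive format_ok, compile_c, cache_stale.
Derived: run_integ (round 1), cache_stale (round 2), compile_c (round 2), format_ok (round 2). publish_ok never appears in any round.

publish_ok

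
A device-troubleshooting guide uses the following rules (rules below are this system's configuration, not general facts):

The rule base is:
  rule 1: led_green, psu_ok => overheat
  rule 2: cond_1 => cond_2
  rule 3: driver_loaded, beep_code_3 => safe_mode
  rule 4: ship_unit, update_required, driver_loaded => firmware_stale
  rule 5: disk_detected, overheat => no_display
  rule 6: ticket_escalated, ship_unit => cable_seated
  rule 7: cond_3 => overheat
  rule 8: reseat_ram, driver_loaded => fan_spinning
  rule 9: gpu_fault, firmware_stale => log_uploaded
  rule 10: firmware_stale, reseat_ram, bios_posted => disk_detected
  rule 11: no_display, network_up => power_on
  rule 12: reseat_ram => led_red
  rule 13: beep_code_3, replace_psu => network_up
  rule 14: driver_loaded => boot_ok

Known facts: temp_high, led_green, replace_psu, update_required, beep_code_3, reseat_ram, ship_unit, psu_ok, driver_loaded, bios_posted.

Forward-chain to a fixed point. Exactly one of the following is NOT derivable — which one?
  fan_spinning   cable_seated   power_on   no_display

[1] rule 1 [led_green, psu_ok => overheat]; rule 3 [driver_loaded, beep_code_3 => safe_mode]; rule 4 [ship_unit, update_required, driver_loaded => firmware_stale]; rule 8 [reseat_ram, driver_loaded => fan_spinning]; rule 12 [reseat_ram => led_red]; rule 13 [beep_code_3, replace_psu => network_up]; rule 14 [driver_loaded => boot_ok]. ⇒ new: overheat, safe_mode, firmware_stale, fan_spinning, led_red, network_up, boot_ok.
[2] rule 10 [firmware_stale, reseat_ram, bios_posted => disk_detected]. ⇒ new: disk_detected.
[3] rule 5 [disk_detected, overheat => no_display]. ⇒ new: no_display.
[4] rule 11 [no_display, network_up => power_on]. ⇒ new: power_on.
Derived: fan_spinning (round 1), power_on (round 4), no_display (round 3). cable_seated never appears in any round.

cable_seated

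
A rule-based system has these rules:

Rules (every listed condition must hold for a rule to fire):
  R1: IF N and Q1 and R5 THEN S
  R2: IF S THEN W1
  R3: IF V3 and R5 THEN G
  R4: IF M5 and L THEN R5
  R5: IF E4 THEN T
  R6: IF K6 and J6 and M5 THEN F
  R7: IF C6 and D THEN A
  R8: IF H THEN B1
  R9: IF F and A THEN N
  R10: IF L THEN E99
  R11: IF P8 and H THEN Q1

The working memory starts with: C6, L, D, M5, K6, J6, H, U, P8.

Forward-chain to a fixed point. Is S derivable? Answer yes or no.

yes

[1] R4 [IF M5 and L THEN R5]; R6 [IF K6 and J6 and M5 THEN F]; R7 [IF C6 and D THEN A]; R8 [IF H THEN B1]; R10 [IF L THEN E99]; R11 [IF P8 and H THEN Q1]. ⇒ new: R5, F, A, B1, E99, Q1.
[2] R9 [IF F and A THEN N]. ⇒ new: N.
[3] R1 [IF N and Q1 and R5 THEN S]. ⇒ new: S.
[4] R2 [IF S THEN W1]. ⇒ new: W1.
S appears in round 3, so it is derivable.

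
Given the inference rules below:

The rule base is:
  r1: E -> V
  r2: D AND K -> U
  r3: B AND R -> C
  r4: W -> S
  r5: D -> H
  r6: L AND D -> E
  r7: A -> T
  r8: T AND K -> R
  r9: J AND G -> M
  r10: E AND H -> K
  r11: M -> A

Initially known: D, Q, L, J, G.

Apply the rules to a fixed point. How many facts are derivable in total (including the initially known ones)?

[1] r5 [D -> H]; r6 [L AND D -> E]; r9 [J AND G -> M]. ⇒ new: H, E, M.
[2] r1 [E -> V]; r10 [E AND H -> K]; r11 [M -> A]. ⇒ new: V, K, A.
[3] r2 [D AND K -> U]; r7 [A -> T]. ⇒ new: U, T.
[4] r8 [T AND K -> R]. ⇒ new: R.
Closure: {A, D, E, G, H, J, K, L, M, Q, R, T, U, V} — 14 facts.

14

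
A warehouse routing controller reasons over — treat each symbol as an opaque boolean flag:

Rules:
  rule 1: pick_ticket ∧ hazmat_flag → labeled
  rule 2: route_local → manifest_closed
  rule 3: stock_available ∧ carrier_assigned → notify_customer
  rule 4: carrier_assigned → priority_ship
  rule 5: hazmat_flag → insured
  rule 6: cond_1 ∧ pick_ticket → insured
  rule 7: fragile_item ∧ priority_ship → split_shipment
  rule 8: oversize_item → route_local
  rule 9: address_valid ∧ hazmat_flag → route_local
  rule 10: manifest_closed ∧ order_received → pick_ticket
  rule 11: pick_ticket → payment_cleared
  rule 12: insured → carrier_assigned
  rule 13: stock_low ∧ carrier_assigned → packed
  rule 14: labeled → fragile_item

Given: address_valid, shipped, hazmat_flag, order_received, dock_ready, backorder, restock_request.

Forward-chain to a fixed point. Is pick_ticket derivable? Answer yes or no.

yes

[1] rule 5 [hazmat_flag → insured]; rule 9 [address_valid ∧ hazmat_flag → route_local]. ⇒ new: insured, route_local.
[2] rule 2 [route_local → manifest_closed]; rule 12 [insured → carrier_assigned]. ⇒ new: manifest_closed, carrier_assigned.
[3] rule 4 [carrier_assigned → priority_ship]; rule 10 [manifest_closed ∧ order_received → pick_ticket]. ⇒ new: priority_ship, pick_ticket.
[4] rule 1 [pick_ticket ∧ hazmat_flag → labeled]; rule 11 [pick_ticket → payment_cleared]. ⇒ new: labeled, payment_cleared.
[5] rule 14 [labeled → fragile_item]. ⇒ new: fragile_item.
[6] rule 7 [fragile_item ∧ priority_ship → split_shipment]. ⇒ new: split_shipment.
pick_ticket appears in round 3, so it is derivable.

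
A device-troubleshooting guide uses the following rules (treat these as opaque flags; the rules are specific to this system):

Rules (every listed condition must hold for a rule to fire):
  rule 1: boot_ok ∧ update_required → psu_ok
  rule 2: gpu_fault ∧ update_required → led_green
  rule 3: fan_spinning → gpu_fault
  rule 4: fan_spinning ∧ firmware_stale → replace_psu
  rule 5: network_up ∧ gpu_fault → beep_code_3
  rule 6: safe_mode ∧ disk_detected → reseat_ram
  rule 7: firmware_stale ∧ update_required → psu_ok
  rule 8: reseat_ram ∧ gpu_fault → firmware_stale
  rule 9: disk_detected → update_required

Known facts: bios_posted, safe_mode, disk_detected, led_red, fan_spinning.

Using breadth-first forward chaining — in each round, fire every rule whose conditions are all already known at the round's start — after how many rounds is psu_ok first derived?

Round 1: rule 3 [fan_spinning → gpu_fault]; rule 6 [safe_mode ∧ disk_detected → reseat_ram]; rule 9 [disk_detected → update_required]. New: gpu_fault, reseat_ram, update_required.
Round 2: rule 2 [gpu_fault ∧ update_required → led_green]; rule 8 [reseat_ram ∧ gpu_fault → firmware_stale]. New: led_green, firmware_stale.
Round 3: rule 4 [fan_spinning ∧ firmware_stale → replace_psu]; rule 7 [firmware_stale ∧ update_required → psu_ok]. New: replace_psu, psu_ok.
psu_ok first appears in round 3.

3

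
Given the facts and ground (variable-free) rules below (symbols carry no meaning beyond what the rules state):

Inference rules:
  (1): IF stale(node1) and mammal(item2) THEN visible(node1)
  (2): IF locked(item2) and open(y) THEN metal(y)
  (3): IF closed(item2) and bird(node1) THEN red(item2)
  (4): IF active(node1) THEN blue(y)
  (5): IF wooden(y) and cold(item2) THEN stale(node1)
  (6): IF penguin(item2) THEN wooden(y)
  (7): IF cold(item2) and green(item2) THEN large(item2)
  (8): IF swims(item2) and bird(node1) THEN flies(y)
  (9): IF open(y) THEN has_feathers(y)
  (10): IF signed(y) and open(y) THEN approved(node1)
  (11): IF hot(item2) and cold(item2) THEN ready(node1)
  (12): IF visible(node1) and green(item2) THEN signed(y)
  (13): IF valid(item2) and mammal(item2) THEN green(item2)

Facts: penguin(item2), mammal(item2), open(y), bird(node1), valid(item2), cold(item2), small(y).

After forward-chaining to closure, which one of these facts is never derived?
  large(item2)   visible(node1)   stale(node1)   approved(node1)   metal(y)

metal(y)

Round 1: (6) [IF penguin(item2) THEN wooden(y)]; (9) [IF open(y) THEN has_feathers(y)]; (13) [IF valid(item2) and mammal(item2) THEN green(item2)]. Adds wooden(y), has_feathers(y), green(item2).
Round 2: (5) [IF wooden(y) and cold(item2) THEN stale(node1)]; (7) [IF cold(item2) and green(item2) THEN large(item2)]. Adds stale(node1), large(item2).
Round 3: (1) [IF stale(node1) and mammal(item2) THEN visible(node1)]. Adds visible(node1).
Round 4: (12) [IF visible(node1) and green(item2) THEN signed(y)]. Adds signed(y).
Round 5: (10) [IF signed(y) and open(y) THEN approved(node1)]. Adds approved(node1).
Derived: approved(node1) (round 5), stale(node1) (round 2), visible(node1) (round 3), large(item2) (round 2). metal(y) never appears in any round.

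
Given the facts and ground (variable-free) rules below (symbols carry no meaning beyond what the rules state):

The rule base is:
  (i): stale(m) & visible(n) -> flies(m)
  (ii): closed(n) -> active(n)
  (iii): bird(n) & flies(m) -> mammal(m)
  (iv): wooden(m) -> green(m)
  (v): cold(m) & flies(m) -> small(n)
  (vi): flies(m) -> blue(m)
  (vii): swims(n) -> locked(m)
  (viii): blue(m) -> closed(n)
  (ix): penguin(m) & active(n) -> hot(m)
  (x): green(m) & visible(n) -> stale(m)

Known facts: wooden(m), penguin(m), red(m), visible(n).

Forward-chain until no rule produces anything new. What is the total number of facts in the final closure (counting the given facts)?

11

Round 1: (iv) [wooden(m) -> green(m)]. New: green(m).
Round 2: (x) [green(m) & visible(n) -> stale(m)]. New: stale(m).
Round 3: (i) [stale(m) & visible(n) -> flies(m)]. New: flies(m).
Round 4: (vi) [flies(m) -> blue(m)]. New: blue(m).
Round 5: (viii) [blue(m) -> closed(n)]. New: closed(n).
Round 6: (ii) [closed(n) -> active(n)]. New: active(n).
Round 7: (ix) [penguin(m) & active(n) -> hot(m)]. New: hot(m).
Closure: {active(n), blue(m), closed(n), flies(m), green(m), hot(m), penguin(m), red(m), stale(m), visible(n), wooden(m)} — 11 facts.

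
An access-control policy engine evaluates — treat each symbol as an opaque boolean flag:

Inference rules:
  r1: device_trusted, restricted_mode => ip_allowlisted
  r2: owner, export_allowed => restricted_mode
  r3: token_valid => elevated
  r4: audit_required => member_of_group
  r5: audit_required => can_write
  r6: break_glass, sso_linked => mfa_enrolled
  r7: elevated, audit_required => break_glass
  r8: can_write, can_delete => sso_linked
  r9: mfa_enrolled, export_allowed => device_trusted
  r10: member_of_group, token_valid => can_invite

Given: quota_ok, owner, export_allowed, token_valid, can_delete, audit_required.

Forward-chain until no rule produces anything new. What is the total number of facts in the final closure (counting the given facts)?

16

Round 1 — r2, r3, r4, r5, derive restricted_mode, elevated, member_of_group, can_write.
Round 2 — r7, r8, r10, derive break_glass, sso_linked, can_invite.
Round 3 — r6, derive mfa_enrolled.
Round 4 — r9, derive device_trusted.
Round 5 — r1, derive ip_allowlisted.
Closure: {audit_required, break_glass, can_delete, can_invite, can_write, device_trusted, elevated, export_allowed, ip_allowlisted, member_of_group, mfa_enrolled, owner, quota_ok, restricted_mode, sso_linked, token_valid} — 16 facts.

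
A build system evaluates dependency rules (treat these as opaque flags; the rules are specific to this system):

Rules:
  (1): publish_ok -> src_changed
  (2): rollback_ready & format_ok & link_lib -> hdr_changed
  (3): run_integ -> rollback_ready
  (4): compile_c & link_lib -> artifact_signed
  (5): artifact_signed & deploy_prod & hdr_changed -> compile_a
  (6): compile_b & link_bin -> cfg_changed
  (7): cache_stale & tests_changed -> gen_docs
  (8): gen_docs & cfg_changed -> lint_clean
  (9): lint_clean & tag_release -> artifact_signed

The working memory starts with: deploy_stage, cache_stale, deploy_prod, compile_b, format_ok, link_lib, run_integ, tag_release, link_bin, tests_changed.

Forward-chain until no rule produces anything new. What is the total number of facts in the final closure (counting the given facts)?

Round 1 — (3), (6), (7), derive rollback_ready, cfg_changed, gen_docs.
Round 2 — (2), (8), derive hdr_changed, lint_clean.
Round 3 — (9), derive artifact_signed.
Round 4 — (5), derive compile_a.
Closure: {artifact_signed, cache_stale, cfg_changed, compile_a, compile_b, deploy_prod, deploy_stage, format_ok, gen_docs, hdr_changed, link_bin, link_lib, lint_clean, rollback_ready, run_integ, tag_release, tests_changed} — 17 facts.

17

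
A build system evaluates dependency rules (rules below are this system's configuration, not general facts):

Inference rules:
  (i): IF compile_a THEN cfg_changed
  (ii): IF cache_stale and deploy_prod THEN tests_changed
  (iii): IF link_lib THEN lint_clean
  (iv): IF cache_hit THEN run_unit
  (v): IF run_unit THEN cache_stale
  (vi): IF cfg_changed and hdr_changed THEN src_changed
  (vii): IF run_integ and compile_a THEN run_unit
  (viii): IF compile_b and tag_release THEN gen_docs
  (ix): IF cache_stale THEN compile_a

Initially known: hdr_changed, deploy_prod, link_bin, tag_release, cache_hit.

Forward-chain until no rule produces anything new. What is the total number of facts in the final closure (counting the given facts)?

11

Round 1: (iv) [IF cache_hit THEN run_unit]. Adds run_unit.
Round 2: (v) [IF run_unit THEN cache_stale]. Adds cache_stale.
Round 3: (ii) [IF cache_stale and deploy_prod THEN tests_changed]; (ix) [IF cache_stale THEN compile_a]. Adds tests_changed, compile_a.
Round 4: (i) [IF compile_a THEN cfg_changed]. Adds cfg_changed.
Round 5: (vi) [IF cfg_changed and hdr_changed THEN src_changed]. Adds src_changed.
Closure: {cache_hit, cache_stale, cfg_changed, compile_a, deploy_prod, hdr_changed, link_bin, run_unit, src_changed, tag_release, tests_changed} — 11 facts.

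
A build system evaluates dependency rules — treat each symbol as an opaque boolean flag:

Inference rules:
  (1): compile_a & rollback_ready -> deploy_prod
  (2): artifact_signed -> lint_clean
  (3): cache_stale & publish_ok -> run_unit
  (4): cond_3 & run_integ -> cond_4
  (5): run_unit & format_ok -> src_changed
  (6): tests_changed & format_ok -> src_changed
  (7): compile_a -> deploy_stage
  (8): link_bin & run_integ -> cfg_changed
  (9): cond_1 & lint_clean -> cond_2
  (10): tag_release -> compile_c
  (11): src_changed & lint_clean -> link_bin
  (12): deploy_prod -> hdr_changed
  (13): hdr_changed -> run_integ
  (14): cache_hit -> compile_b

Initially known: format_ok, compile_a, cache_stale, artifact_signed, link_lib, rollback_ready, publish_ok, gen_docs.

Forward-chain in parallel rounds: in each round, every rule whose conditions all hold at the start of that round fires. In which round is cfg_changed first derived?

Round 1 — (1), (2), (3), (7), derive deploy_prod, lint_clean, run_unit, deploy_stage.
Round 2 — (5), (12), derive src_changed, hdr_changed.
Round 3 — (11), (13), derive link_bin, run_integ.
Round 4 — (8), derive cfg_changed.
cfg_changed first appears in round 4.

4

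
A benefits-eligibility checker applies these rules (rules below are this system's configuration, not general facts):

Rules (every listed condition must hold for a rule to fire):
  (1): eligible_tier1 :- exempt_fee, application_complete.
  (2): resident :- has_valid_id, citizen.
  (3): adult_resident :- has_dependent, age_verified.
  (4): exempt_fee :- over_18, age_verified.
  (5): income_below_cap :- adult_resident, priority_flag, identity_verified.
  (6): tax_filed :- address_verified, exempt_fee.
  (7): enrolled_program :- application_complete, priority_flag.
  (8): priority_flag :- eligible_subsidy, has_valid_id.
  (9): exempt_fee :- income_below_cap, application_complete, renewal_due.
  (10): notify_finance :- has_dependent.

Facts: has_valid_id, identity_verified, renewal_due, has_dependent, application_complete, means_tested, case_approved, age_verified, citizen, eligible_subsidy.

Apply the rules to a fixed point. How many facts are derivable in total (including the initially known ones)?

Round 1 fires (2), (3), (8), (10), giving resident, adult_resident, priority_flag, notify_finance.
Round 2 fires (5), (7), giving income_below_cap, enrolled_program.
Round 3 fires (9), giving exempt_fee.
Round 4 fires (1), giving eligible_tier1.
Closure: {adult_resident, age_verified, application_complete, case_approved, citizen, eligible_subsidy, eligible_tier1, enrolled_program, exempt_fee, has_dependent, has_valid_id, identity_verified, income_below_cap, means_tested, notify_finance, priority_flag, renewal_due, resident} — 18 facts.

18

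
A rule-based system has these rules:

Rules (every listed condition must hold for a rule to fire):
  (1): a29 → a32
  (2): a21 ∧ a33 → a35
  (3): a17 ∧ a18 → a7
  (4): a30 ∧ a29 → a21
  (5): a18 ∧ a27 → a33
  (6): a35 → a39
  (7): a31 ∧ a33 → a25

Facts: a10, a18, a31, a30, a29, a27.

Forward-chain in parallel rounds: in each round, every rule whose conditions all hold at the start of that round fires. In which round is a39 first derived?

Round 1: (1) [a29 → a32]; (4) [a30 ∧ a29 → a21]; (5) [a18 ∧ a27 → a33]. Adds a32, a21, a33.
Round 2: (2) [a21 ∧ a33 → a35]; (7) [a31 ∧ a33 → a25]. Adds a35, a25.
Round 3: (6) [a35 → a39]. Adds a39.
a39 first appears in round 3.

3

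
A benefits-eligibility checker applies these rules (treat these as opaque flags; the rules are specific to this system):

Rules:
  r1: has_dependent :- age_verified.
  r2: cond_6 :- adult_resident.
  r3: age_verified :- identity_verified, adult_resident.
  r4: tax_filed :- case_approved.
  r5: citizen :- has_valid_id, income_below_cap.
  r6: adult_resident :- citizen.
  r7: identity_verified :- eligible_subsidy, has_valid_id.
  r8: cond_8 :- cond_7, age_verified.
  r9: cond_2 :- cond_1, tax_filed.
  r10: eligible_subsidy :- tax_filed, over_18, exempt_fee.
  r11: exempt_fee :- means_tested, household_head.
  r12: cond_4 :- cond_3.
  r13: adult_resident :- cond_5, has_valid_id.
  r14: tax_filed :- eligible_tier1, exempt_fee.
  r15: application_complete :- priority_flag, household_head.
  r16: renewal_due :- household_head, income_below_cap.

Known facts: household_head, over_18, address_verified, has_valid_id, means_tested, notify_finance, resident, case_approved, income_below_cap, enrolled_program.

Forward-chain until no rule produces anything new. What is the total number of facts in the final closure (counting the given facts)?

20

Round 1 — r4, r5, r11, r16, derive tax_filed, citizen, exempt_fee, renewal_due.
Round 2 — r6, r10, derive adult_resident, eligible_subsidy.
Round 3 — r2, r7, derive cond_6, identity_verified.
Round 4 — r3, derive age_verified.
Round 5 — r1, derive has_dependent.
Closure: {address_verified, adult_resident, age_verified, case_approved, citizen, cond_6, eligible_subsidy, enrolled_program, exempt_fee, has_dependent, has_valid_id, household_head, identity_verified, income_below_cap, means_tested, notify_finance, over_18, renewal_due, resident, tax_filed} — 20 facts.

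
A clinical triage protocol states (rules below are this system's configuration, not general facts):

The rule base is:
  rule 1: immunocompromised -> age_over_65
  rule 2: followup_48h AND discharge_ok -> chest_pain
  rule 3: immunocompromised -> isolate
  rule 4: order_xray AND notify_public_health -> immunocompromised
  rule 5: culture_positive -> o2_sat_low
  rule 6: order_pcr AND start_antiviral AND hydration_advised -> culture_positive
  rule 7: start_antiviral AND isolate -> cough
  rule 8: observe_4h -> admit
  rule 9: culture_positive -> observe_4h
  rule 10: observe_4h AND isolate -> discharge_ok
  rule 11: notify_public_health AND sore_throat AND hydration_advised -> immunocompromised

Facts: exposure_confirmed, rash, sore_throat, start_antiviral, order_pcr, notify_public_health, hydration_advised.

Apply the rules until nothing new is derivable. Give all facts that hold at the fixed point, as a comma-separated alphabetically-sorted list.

admit, age_over_65, cough, culture_positive, discharge_ok, exposure_confirmed, hydration_advised, immunocompromised, isolate, notify_public_health, o2_sat_low, observe_4h, order_pcr, rash, sore_throat, start_antiviral

Round 1: rule 6 [order_pcr AND start_antiviral AND hydration_advised -> culture_positive]; rule 11 [notify_public_health AND sore_throat AND hydration_advised -> immunocompromised]. New: culture_positive, immunocompromised.
Round 2: rule 1 [immunocompromised -> age_over_65]; rule 3 [immunocompromised -> isolate]; rule 5 [culture_positive -> o2_sat_low]; rule 9 [culture_positive -> observe_4h]. New: age_over_65, isolate, o2_sat_low, observe_4h.
Round 3: rule 7 [start_antiviral AND isolate -> cough]; rule 8 [observe_4h -> admit]; rule 10 [observe_4h AND isolate -> discharge_ok]. New: cough, admit, discharge_ok.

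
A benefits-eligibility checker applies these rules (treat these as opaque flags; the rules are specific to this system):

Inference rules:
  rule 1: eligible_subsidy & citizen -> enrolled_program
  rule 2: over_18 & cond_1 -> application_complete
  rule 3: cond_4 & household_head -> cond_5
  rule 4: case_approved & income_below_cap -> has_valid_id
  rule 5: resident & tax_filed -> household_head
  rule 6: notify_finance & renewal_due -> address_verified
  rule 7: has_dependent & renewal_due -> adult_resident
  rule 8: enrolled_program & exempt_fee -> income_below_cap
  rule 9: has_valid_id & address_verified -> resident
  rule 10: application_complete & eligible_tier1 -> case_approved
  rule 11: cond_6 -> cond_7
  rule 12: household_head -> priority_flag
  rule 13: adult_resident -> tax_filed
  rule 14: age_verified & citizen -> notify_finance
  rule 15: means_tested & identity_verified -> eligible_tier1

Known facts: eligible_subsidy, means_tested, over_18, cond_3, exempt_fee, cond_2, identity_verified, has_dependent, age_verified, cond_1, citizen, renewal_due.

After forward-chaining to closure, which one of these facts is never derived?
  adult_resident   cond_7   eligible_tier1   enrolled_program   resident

cond_7

Round 1: rule 1 [eligible_subsidy & citizen -> enrolled_program]; rule 2 [over_18 & cond_1 -> application_complete]; rule 7 [has_dependent & renewal_due -> adult_resident]; rule 14 [age_verified & citizen -> notify_finance]; rule 15 [means_tested & identity_verified -> eligible_tier1]. Adds enrolled_program, application_complete, adult_resident, notify_finance, eligible_tier1.
Round 2: rule 6 [notify_finance & renewal_due -> address_verified]; rule 8 [enrolled_program & exempt_fee -> income_below_cap]; rule 10 [application_complete & eligible_tier1 -> case_approved]; rule 13 [adult_resident -> tax_filed]. Adds address_verified, income_below_cap, case_approved, tax_filed.
Round 3: rule 4 [case_approved & income_below_cap -> has_valid_id]. Adds has_valid_id.
Round 4: rule 9 [has_valid_id & address_verified -> resident]. Adds resident.
Round 5: rule 5 [resident & tax_filed -> household_head]. Adds household_head.
Round 6: rule 12 [household_head -> priority_flag]. Adds priority_flag.
Derived: enrolled_program (round 1), adult_resident (round 1), eligible_tier1 (round 1), resident (round 4). cond_7 never appears in any round.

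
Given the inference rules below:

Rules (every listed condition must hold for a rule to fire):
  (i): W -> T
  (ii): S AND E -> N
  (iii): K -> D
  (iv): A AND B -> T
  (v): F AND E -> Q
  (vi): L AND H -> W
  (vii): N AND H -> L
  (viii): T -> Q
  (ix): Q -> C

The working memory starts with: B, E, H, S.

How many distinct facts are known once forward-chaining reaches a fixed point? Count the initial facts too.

[1] (ii) [S AND E -> N]. ⇒ new: N.
[2] (vii) [N AND H -> L]. ⇒ new: L.
[3] (vi) [L AND H -> W]. ⇒ new: W.
[4] (i) [W -> T]. ⇒ new: T.
[5] (viii) [T -> Q]. ⇒ new: Q.
[6] (ix) [Q -> C]. ⇒ new: C.
Closure: {B, C, E, H, L, N, Q, S, T, W} — 10 facts.

10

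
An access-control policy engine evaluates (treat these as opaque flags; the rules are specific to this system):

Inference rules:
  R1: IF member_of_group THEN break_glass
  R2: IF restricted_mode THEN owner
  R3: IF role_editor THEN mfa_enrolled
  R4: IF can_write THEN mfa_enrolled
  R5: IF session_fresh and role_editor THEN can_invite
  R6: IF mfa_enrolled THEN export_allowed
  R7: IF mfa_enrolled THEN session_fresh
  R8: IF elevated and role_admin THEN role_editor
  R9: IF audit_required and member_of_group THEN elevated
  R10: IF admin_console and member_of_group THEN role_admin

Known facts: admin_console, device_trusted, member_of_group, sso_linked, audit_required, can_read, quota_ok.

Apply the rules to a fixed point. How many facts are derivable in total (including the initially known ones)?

15

Round 1: R1 [IF member_of_group THEN break_glass]; R9 [IF audit_required and member_of_group THEN elevated]; R10 [IF admin_console and member_of_group THEN role_admin]. New: break_glass, elevated, role_admin.
Round 2: R8 [IF elevated and role_admin THEN role_editor]. New: role_editor.
Round 3: R3 [IF role_editor THEN mfa_enrolled]. New: mfa_enrolled.
Round 4: R6 [IF mfa_enrolled THEN export_allowed]; R7 [IF mfa_enrolled THEN session_fresh]. New: export_allowed, session_fresh.
Round 5: R5 [IF session_fresh and role_editor THEN can_invite]. New: can_invite.
Closure: {admin_console, audit_required, break_glass, can_invite, can_read, device_trusted, elevated, export_allowed, member_of_group, mfa_enrolled, quota_ok, role_admin, role_editor, session_fresh, sso_linked} — 15 facts.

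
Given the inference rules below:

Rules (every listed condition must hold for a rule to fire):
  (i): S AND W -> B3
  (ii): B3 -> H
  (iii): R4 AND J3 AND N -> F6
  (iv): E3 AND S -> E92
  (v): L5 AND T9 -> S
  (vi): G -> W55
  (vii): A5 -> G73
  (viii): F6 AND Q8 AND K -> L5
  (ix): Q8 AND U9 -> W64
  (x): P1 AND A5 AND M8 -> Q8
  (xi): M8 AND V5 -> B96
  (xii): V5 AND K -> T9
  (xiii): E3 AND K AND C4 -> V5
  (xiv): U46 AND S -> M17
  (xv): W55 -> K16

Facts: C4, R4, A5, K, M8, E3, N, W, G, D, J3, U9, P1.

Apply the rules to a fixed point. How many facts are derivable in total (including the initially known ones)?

27

Round 1 — (iii), (vi), (vii), (x), (xiii), derive F6, W55, G73, Q8, V5.
Round 2 — (viii), (ix), (xi), (xii), (xv), derive L5, W64, B96, T9, K16.
Round 3 — (v), derive S.
Round 4 — (i), (iv), derive B3, E92.
Round 5 — (ii), derive H.
Closure: {A5, B3, B96, C4, D, E3, E92, F6, G, G73, H, J3, K, K16, L5, M8, N, P1, Q8, R4, S, T9, U9, V5, W, W55, W64} — 27 facts.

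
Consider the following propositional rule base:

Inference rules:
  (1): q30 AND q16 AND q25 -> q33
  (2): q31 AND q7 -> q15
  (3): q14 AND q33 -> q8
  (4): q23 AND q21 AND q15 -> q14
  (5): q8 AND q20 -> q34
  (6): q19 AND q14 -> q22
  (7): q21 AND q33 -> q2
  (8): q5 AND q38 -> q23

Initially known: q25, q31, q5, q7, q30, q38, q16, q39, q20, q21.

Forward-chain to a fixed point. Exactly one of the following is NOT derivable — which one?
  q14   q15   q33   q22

q22

[1] (1) [q30 AND q16 AND q25 -> q33]; (2) [q31 AND q7 -> q15]; (8) [q5 AND q38 -> q23]. ⇒ new: q33, q15, q23.
[2] (4) [q23 AND q21 AND q15 -> q14]; (7) [q21 AND q33 -> q2]. ⇒ new: q14, q2.
[3] (3) [q14 AND q33 -> q8]. ⇒ new: q8.
[4] (5) [q8 AND q20 -> q34]. ⇒ new: q34.
Derived: q15 (round 1), q14 (round 2), q33 (round 1). q22 never appears in any round.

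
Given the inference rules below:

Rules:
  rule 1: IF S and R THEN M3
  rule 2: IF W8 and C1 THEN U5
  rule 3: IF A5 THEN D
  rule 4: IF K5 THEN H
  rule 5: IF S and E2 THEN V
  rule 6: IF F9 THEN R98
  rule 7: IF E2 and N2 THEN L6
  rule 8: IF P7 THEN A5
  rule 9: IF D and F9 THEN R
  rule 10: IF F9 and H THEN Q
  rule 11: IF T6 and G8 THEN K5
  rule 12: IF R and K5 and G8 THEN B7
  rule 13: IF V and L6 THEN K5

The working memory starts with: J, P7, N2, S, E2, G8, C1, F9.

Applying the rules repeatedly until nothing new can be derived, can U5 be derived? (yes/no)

no

Round 1: rule 5 [IF S and E2 THEN V]; rule 6 [IF F9 THEN R98]; rule 7 [IF E2 and N2 THEN L6]; rule 8 [IF P7 THEN A5]. New: V, R98, L6, A5.
Round 2: rule 3 [IF A5 THEN D]; rule 13 [IF V and L6 THEN K5]. New: D, K5.
Round 3: rule 4 [IF K5 THEN H]; rule 9 [IF D and F9 THEN R]. New: H, R.
Round 4: rule 1 [IF S and R THEN M3]; rule 10 [IF F9 and H THEN Q]; rule 12 [IF R and K5 and G8 THEN B7]. New: M3, Q, B7.
Fixed point reached. U5 is concluded only by rule 2; rule 2 needs W8 (never derived).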